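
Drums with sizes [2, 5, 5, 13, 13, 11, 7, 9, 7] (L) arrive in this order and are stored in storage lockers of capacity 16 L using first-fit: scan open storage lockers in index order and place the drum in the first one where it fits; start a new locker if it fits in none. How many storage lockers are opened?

  2 → locker 1 (new)  [load 2/16]
  5 → locker 1  [load 7/16]
  5 → locker 1  [load 12/16]
  13 → locker 2 (new)  [load 13/16]
  13 → locker 3 (new)  [load 13/16]
  11 → locker 4 (new)  [load 11/16]
  7 → locker 5 (new)  [load 7/16]
  9 → locker 5  [load 16/16]
  7 → locker 6 (new)  [load 7/16]
6 storage lockers opened.

6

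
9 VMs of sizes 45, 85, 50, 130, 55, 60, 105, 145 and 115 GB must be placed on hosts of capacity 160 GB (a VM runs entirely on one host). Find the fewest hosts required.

6

Total = 145 + 130 + 115 + 105 + 85 + 60 + 55 + 50 + 45 = 790 GB.
Lower bound: ⌈790/160⌉ = 5 hosts.
A packing using 6 hosts:
  host 1: 145 = 145
  host 2: 130 = 130
  host 3: 115 + 45 = 160
  host 4: 105 + 55 = 160
  host 5: 85 + 60 = 145
  host 6: 50 = 50
No arrangement into 5 hosts stays within capacity, so 6 is optimal.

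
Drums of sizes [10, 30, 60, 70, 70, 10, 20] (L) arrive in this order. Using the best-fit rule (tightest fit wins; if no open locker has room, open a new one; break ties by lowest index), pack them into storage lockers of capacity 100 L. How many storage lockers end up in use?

  10 → locker 1 (new)  [load 10/100]
  30 → locker 1  [load 40/100]
  60 → locker 1  [load 100/100]
  70 → locker 2 (new)  [load 70/100]
  70 → locker 3 (new)  [load 70/100]
  10 → locker 2  [load 80/100]
  20 → locker 2  [load 100/100]
3 storage lockers opened.

3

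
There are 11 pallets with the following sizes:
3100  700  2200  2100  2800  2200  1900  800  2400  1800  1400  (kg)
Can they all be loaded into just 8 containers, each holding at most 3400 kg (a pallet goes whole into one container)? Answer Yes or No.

Yes

A valid assignment using 8 containers:
  container 1: 3100 = 3100
  container 2: 2800 = 2800
  container 3: 2400 + 800 = 3200
  container 4: 2200 + 700 = 2900
  container 5: 2200 = 2200
  container 6: 2100 = 2100
  container 7: 1900 + 1400 = 3300
  container 8: 1800 = 1800
Every load is within 3400 kg, so 8 containers suffice.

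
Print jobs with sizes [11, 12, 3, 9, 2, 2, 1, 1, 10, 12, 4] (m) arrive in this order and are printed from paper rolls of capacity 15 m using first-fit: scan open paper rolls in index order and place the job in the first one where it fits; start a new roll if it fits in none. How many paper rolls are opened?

5

  11 → roll 1 (new)  [load 11/15]
  12 → roll 2 (new)  [load 12/15]
  3 → roll 1  [load 14/15]
  9 → roll 3 (new)  [load 9/15]
  2 → roll 2  [load 14/15]
  2 → roll 3  [load 11/15]
  1 → roll 1  [load 15/15]
  1 → roll 2  [load 15/15]
  10 → roll 4 (new)  [load 10/15]
  12 → roll 5 (new)  [load 12/15]
  4 → roll 3  [load 15/15]
5 paper rolls opened.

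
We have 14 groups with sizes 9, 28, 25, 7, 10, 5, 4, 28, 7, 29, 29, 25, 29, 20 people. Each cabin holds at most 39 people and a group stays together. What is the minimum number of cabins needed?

Total = 29 + 29 + 29 + 28 + 28 + 25 + 25 + 20 + 10 + 9 + 7 + 7 + 5 + 4 = 255 people.
Lower bound: ⌈255/39⌉ = 7 cabins.
Also, 8 groups each exceed 39/2 people, and no two of those can share a cabin, so at least 8 cabins are needed.
A packing using 8 cabins:
  cabin 1: 29 + 10 = 39
  cabin 2: 29 + 9 = 38
  cabin 3: 29 + 7 = 36
  cabin 4: 28 + 7 + 4 = 39
  cabin 5: 28 + 5 = 33
  cabin 6: 25 = 25
  cabin 7: 25 = 25
  cabin 8: 20 = 20
This matches the lower bound, so 8 is optimal.

8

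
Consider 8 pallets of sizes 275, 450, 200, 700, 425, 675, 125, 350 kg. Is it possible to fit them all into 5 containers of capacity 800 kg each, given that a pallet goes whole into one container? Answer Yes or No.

A valid assignment using 5 containers:
  container 1: 700 = 700
  container 2: 675 + 125 = 800
  container 3: 450 + 350 = 800
  container 4: 425 + 275 = 700
  container 5: 200 = 200
Every load is within 800 kg, so 5 containers suffice.

Yes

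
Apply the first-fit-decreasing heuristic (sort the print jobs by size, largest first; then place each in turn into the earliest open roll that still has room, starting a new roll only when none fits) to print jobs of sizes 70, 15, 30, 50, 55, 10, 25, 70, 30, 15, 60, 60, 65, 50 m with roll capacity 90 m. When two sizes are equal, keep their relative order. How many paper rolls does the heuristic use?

8

Sorted descending: 70, 70, 65, 60, 60, 55, 50, 50, 30, 30, 25, 15, 15, 10.
  70 → roll 1 (new)  [load 70/90]
  70 → roll 2 (new)  [load 70/90]
  65 → roll 3 (new)  [load 65/90]
  60 → roll 4 (new)  [load 60/90]
  60 → roll 5 (new)  [load 60/90]
  55 → roll 6 (new)  [load 55/90]
  50 → roll 7 (new)  [load 50/90]
  50 → roll 8 (new)  [load 50/90]
  30 → roll 4  [load 90/90]
  30 → roll 5  [load 90/90]
  25 → roll 3  [load 90/90]
  15 → roll 1  [load 85/90]
  15 → roll 2  [load 85/90]
  10 → roll 6  [load 65/90]
8 paper rolls opened.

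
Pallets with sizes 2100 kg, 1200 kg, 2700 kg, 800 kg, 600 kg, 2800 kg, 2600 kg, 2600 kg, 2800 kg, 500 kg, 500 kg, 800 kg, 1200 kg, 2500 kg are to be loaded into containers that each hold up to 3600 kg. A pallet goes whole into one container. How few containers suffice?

Total = 2800 + 2800 + 2700 + 2600 + 2600 + 2500 + 2100 + 1200 + 1200 + 800 + 800 + 600 + 500 + 500 = 23700 kg.
Lower bound: ⌈23700/3600⌉ = 7 containers.
A packing using 8 containers:
  container 1: 2800 + 800 = 3600
  container 2: 2800 + 800 = 3600
  container 3: 2700 + 600 = 3300
  container 4: 2600 + 500 + 500 = 3600
  container 5: 2600 = 2600
  container 6: 2500 = 2500
  container 7: 2100 + 1200 = 3300
  container 8: 1200 = 1200
No arrangement into 7 containers stays within capacity, so 8 is optimal.

8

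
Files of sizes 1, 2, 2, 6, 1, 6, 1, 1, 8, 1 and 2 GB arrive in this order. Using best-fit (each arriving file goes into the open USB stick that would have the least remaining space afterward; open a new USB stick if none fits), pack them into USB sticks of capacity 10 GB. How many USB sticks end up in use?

  1 → USB stick 1 (new)  [load 1/10]
  2 → USB stick 1  [load 3/10]
  2 → USB stick 1  [load 5/10]
  6 → USB stick 2 (new)  [load 6/10]
  1 → USB stick 2  [load 7/10]
  6 → USB stick 3 (new)  [load 6/10]
  1 → USB stick 2  [load 8/10]
  1 → USB stick 2  [load 9/10]
  8 → USB stick 4 (new)  [load 8/10]
  1 → USB stick 2  [load 10/10]
  2 → USB stick 4  [load 10/10]
4 USB sticks opened.

4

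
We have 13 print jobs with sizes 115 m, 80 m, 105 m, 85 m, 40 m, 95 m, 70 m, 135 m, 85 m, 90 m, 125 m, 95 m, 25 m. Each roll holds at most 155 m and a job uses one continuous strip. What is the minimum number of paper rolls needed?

10

Total = 135 + 125 + 115 + 105 + 95 + 95 + 90 + 85 + 85 + 80 + 70 + 40 + 25 = 1145 m.
Lower bound: ⌈1145/155⌉ = 8 paper rolls.
Also, 10 print jobs each exceed 155/2 m, and no two of those can share a roll, so at least 10 paper rolls are needed.
A packing using 10 paper rolls:
  roll 1: 135 = 135
  roll 2: 125 + 25 = 150
  roll 3: 115 + 40 = 155
  roll 4: 105 = 105
  roll 5: 95 = 95
  roll 6: 95 = 95
  roll 7: 90 = 90
  roll 8: 85 + 70 = 155
  roll 9: 85 = 85
  roll 10: 80 = 80
This matches the lower bound, so 10 is optimal.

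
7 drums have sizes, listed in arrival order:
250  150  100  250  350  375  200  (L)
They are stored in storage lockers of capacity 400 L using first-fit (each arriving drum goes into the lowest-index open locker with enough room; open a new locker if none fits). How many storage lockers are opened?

5

  250 → locker 1 (new)  [load 250/400]
  150 → locker 1  [load 400/400]
  100 → locker 2 (new)  [load 100/400]
  250 → locker 2  [load 350/400]
  350 → locker 3 (new)  [load 350/400]
  375 → locker 4 (new)  [load 375/400]
  200 → locker 5 (new)  [load 200/400]
5 storage lockers opened.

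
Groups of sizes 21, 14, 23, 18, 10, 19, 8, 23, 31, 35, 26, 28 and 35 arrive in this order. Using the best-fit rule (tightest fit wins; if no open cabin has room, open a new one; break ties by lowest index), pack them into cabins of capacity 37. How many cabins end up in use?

9

  21 → cabin 1 (new)  [load 21/37]
  14 → cabin 1  [load 35/37]
  23 → cabin 2 (new)  [load 23/37]
  18 → cabin 3 (new)  [load 18/37]
  10 → cabin 2  [load 33/37]
  19 → cabin 3  [load 37/37]
  8 → cabin 4 (new)  [load 8/37]
  23 → cabin 4  [load 31/37]
  31 → cabin 5 (new)  [load 31/37]
  35 → cabin 6 (new)  [load 35/37]
  26 → cabin 7 (new)  [load 26/37]
  28 → cabin 8 (new)  [load 28/37]
  35 → cabin 9 (new)  [load 35/37]
9 cabins opened.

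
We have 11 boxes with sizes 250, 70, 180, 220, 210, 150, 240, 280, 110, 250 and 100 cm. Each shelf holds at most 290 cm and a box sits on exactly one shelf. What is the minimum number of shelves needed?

Total = 280 + 250 + 250 + 240 + 220 + 210 + 180 + 150 + 110 + 100 + 70 = 2060 cm.
Lower bound: ⌈2060/290⌉ = 8 shelves.
A packing using 8 shelves:
  shelf 1: 280 = 280
  shelf 2: 250 = 250
  shelf 3: 250 = 250
  shelf 4: 240 = 240
  shelf 5: 220 + 70 = 290
  shelf 6: 210 = 210
  shelf 7: 180 + 110 = 290
  shelf 8: 150 + 100 = 250
This matches the lower bound, so 8 is optimal.

8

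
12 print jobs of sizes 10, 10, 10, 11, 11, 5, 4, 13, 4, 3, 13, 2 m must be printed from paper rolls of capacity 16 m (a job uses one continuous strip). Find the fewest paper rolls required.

7

Total = 13 + 13 + 11 + 11 + 10 + 10 + 10 + 5 + 4 + 4 + 3 + 2 = 96 m.
Lower bound: ⌈96/16⌉ = 6 paper rolls.
Also, 7 print jobs each exceed 8 m, and no two of those can share a roll, so at least 7 paper rolls are needed.
A packing using 7 paper rolls:
  roll 1: 13 + 3 = 16
  roll 2: 13 + 2 = 15
  roll 3: 11 + 5 = 16
  roll 4: 11 + 4 = 15
  roll 5: 10 + 4 = 14
  roll 6: 10 = 10
  roll 7: 10 = 10
This matches the lower bound, so 7 is optimal.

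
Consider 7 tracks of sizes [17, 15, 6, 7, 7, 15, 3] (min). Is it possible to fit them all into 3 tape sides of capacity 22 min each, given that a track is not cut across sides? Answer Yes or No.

Total = 70 min; ⌈70/22⌉ = 4.
At least 4 tape sides are required, but only 3 are allowed.

No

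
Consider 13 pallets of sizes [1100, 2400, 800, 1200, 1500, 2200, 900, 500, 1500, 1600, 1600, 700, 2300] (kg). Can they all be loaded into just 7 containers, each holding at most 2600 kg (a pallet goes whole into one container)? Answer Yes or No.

No

Total = 18300 kg; ⌈18300/2600⌉ = 8.
At least 8 containers are required, but only 7 are allowed.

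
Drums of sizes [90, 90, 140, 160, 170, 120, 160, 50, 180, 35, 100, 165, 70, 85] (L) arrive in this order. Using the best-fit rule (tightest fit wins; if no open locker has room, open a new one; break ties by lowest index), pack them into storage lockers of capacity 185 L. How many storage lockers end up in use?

10

  90 → locker 1 (new)  [load 90/185]
  90 → locker 1  [load 180/185]
  140 → locker 2 (new)  [load 140/185]
  160 → locker 3 (new)  [load 160/185]
  170 → locker 4 (new)  [load 170/185]
  120 → locker 5 (new)  [load 120/185]
  160 → locker 6 (new)  [load 160/185]
  50 → locker 5  [load 170/185]
  180 → locker 7 (new)  [load 180/185]
  35 → locker 2  [load 175/185]
  100 → locker 8 (new)  [load 100/185]
  165 → locker 9 (new)  [load 165/185]
  70 → locker 8  [load 170/185]
  85 → locker 10 (new)  [load 85/185]
10 storage lockers opened.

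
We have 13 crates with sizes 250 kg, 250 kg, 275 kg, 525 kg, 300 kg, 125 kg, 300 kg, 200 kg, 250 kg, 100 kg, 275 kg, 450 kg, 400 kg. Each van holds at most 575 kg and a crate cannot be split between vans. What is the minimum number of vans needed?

Total = 525 + 450 + 400 + 300 + 300 + 275 + 275 + 250 + 250 + 250 + 200 + 125 + 100 = 3700 kg.
Lower bound: ⌈3700/575⌉ = 7 vans.
A packing using 7 vans:
  van 1: 525 = 525
  van 2: 450 + 125 = 575
  van 3: 400 + 100 = 500
  van 4: 300 + 275 = 575
  van 5: 300 + 275 = 575
  van 6: 250 + 250 = 500
  van 7: 250 + 200 = 450
This matches the lower bound, so 7 is optimal.

7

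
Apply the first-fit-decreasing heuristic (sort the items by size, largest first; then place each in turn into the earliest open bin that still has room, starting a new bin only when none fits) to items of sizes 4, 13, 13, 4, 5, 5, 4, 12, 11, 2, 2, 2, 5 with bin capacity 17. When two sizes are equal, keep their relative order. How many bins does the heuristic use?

Sorted descending: 13, 13, 12, 11, 5, 5, 5, 4, 4, 4, 2, 2, 2.
  13 → bin 1 (new)  [load 13/17]
  13 → bin 2 (new)  [load 13/17]
  12 → bin 3 (new)  [load 12/17]
  11 → bin 4 (new)  [load 11/17]
  5 → bin 3  [load 17/17]
  5 → bin 4  [load 16/17]
  5 → bin 5 (new)  [load 5/17]
  4 → bin 1  [load 17/17]
  4 → bin 2  [load 17/17]
  4 → bin 5  [load 9/17]
  2 → bin 5  [load 11/17]
  2 → bin 5  [load 13/17]
  2 → bin 5  [load 15/17]
5 bins opened.

5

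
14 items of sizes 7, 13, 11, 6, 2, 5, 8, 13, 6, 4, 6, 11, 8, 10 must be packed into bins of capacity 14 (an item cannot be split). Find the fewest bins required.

Total = 13 + 13 + 11 + 11 + 10 + 8 + 8 + 7 + 6 + 6 + 6 + 5 + 4 + 2 = 110.
Lower bound: ⌈110/14⌉ = 8 bins.
A packing using 9 bins:
  bin 1: 13 = 13
  bin 2: 13 = 13
  bin 3: 11 + 2 = 13
  bin 4: 11 = 11
  bin 5: 10 + 4 = 14
  bin 6: 8 + 6 = 14
  bin 7: 8 + 6 = 14
  bin 8: 7 + 6 = 13
  bin 9: 5 = 5
No arrangement into 8 bins stays within capacity, so 9 is optimal.

9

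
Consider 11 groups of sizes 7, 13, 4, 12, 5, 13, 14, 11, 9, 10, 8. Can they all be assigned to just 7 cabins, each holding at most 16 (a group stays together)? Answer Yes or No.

No

Total = 106; ⌈106/16⌉ = 7.
The bound of 7 does not rule out 7, but exhaustive search shows no assignment into 7 cabins of capacity 16 exists — the minimum is 8.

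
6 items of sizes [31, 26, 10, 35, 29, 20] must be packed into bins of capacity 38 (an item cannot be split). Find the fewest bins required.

5

Total = 35 + 31 + 29 + 26 + 20 + 10 = 151.
Lower bound: ⌈151/38⌉ = 4 bins.
Also, 5 items each exceed 19, and no two of those can share a bin, so at least 5 bins are needed.
A packing using 5 bins:
  bin 1: 35 = 35
  bin 2: 31 = 31
  bin 3: 29 = 29
  bin 4: 26 + 10 = 36
  bin 5: 20 = 20
This matches the lower bound, so 5 is optimal.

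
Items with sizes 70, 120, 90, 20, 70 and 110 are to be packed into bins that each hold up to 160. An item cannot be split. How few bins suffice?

Total = 120 + 110 + 90 + 70 + 70 + 20 = 480.
Lower bound: ⌈480/160⌉ = 3 bins.
A packing using 4 bins:
  bin 1: 120 + 20 = 140
  bin 2: 110 = 110
  bin 3: 90 + 70 = 160
  bin 4: 70 = 70
No arrangement into 3 bins stays within capacity, so 4 is optimal.

4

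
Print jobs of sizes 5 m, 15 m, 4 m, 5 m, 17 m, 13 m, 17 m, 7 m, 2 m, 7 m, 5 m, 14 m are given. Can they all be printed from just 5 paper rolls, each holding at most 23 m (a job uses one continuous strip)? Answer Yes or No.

A valid assignment using 5 paper rolls:
  roll 1: 17 + 5 = 22
  roll 2: 17 + 5 = 22
  roll 3: 15 + 7 = 22
  roll 4: 14 + 7 + 2 = 23
  roll 5: 13 + 5 + 4 = 22
Every load is within 23 m, so 5 paper rolls suffice.

Yes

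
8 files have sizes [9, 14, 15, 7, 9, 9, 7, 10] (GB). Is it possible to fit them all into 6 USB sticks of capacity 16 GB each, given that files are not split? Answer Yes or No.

Yes

A valid assignment using 6 USB sticks:
  USB stick 1: 15 = 15
  USB stick 2: 14 = 14
  USB stick 3: 10 = 10
  USB stick 4: 9 + 7 = 16
  USB stick 5: 9 + 7 = 16
  USB stick 6: 9 = 9
Every load is within 16 GB, so 6 USB sticks suffice.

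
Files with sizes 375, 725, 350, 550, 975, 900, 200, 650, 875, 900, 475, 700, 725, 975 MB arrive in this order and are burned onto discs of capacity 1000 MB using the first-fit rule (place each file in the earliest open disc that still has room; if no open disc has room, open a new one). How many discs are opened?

12

  375 → disc 1 (new)  [load 375/1000]
  725 → disc 2 (new)  [load 725/1000]
  350 → disc 1  [load 725/1000]
  550 → disc 3 (new)  [load 550/1000]
  975 → disc 4 (new)  [load 975/1000]
  900 → disc 5 (new)  [load 900/1000]
  200 → disc 1  [load 925/1000]
  650 → disc 6 (new)  [load 650/1000]
  875 → disc 7 (new)  [load 875/1000]
  900 → disc 8 (new)  [load 900/1000]
  475 → disc 9 (new)  [load 475/1000]
  700 → disc 10 (new)  [load 700/1000]
  725 → disc 11 (new)  [load 725/1000]
  975 → disc 12 (new)  [load 975/1000]
12 discs opened.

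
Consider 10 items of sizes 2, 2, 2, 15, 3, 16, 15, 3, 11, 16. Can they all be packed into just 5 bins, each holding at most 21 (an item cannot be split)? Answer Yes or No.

A valid assignment using 5 bins:
  bin 1: 16 + 3 + 2 = 21
  bin 2: 16 + 3 + 2 = 21
  bin 3: 15 + 2 = 17
  bin 4: 15 = 15
  bin 5: 11 = 11
Every load is within 21, so 5 bins suffice.

Yes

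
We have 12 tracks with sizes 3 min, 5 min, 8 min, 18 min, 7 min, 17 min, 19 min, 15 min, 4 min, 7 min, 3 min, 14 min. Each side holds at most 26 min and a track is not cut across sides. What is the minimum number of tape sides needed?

Total = 19 + 18 + 17 + 15 + 14 + 8 + 7 + 7 + 5 + 4 + 3 + 3 = 120 min.
Lower bound: ⌈120/26⌉ = 5 tape sides.
A packing using 5 tape sides:
  side 1: 19 + 7 = 26
  side 2: 18 + 8 = 26
  side 3: 17 + 7 = 24
  side 4: 15 + 5 + 4 = 24
  side 5: 14 + 3 + 3 = 20
This matches the lower bound, so 5 is optimal.

5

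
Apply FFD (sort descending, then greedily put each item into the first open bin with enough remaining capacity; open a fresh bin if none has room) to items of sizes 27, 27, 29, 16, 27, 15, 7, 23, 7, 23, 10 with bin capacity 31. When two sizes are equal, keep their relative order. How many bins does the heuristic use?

Sorted descending: 29, 27, 27, 27, 23, 23, 16, 15, 10, 7, 7.
  29 → bin 1 (new)  [load 29/31]
  27 → bin 2 (new)  [load 27/31]
  27 → bin 3 (new)  [load 27/31]
  27 → bin 4 (new)  [load 27/31]
  23 → bin 5 (new)  [load 23/31]
  23 → bin 6 (new)  [load 23/31]
  16 → bin 7 (new)  [load 16/31]
  15 → bin 7  [load 31/31]
  10 → bin 8 (new)  [load 10/31]
  7 → bin 5  [load 30/31]
  7 → bin 6  [load 30/31]
8 bins opened.

8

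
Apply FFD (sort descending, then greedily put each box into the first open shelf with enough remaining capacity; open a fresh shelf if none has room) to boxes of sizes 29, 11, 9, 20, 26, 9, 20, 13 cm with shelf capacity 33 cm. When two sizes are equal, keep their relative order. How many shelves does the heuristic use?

5

Sorted descending: 29, 26, 20, 20, 13, 11, 9, 9.
  29 → shelf 1 (new)  [load 29/33]
  26 → shelf 2 (new)  [load 26/33]
  20 → shelf 3 (new)  [load 20/33]
  20 → shelf 4 (new)  [load 20/33]
  13 → shelf 3  [load 33/33]
  11 → shelf 4  [load 31/33]
  9 → shelf 5 (new)  [load 9/33]
  9 → shelf 5  [load 18/33]
5 shelves opened.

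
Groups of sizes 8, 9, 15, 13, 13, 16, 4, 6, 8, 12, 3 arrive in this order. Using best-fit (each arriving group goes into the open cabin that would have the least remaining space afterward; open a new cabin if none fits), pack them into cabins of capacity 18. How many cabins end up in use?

7

  8 → cabin 1 (new)  [load 8/18]
  9 → cabin 1  [load 17/18]
  15 → cabin 2 (new)  [load 15/18]
  13 → cabin 3 (new)  [load 13/18]
  13 → cabin 4 (new)  [load 13/18]
  16 → cabin 5 (new)  [load 16/18]
  4 → cabin 3  [load 17/18]
  6 → cabin 6 (new)  [load 6/18]
  8 → cabin 6  [load 14/18]
  12 → cabin 7 (new)  [load 12/18]
  3 → cabin 2  [load 18/18]
7 cabins opened.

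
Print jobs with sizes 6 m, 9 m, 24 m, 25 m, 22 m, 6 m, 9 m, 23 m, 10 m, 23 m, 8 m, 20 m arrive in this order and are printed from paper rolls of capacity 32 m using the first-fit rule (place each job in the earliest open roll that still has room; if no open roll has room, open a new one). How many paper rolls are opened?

  6 → roll 1 (new)  [load 6/32]
  9 → roll 1  [load 15/32]
  24 → roll 2 (new)  [load 24/32]
  25 → roll 3 (new)  [load 25/32]
  22 → roll 4 (new)  [load 22/32]
  6 → roll 1  [load 21/32]
  9 → roll 1  [load 30/32]
  23 → roll 5 (new)  [load 23/32]
  10 → roll 4  [load 32/32]
  23 → roll 6 (new)  [load 23/32]
  8 → roll 2  [load 32/32]
  20 → roll 7 (new)  [load 20/32]
7 paper rolls opened.

7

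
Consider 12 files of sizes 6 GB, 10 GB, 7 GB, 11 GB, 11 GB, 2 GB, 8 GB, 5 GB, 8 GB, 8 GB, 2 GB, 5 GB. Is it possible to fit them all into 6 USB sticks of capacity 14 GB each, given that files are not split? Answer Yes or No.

Total = 83 GB; ⌈83/14⌉ = 6.
The bound of 6 does not rule out 6, but exhaustive search shows no assignment into 6 USB sticks of capacity 14 GB exists — the minimum is 7.

No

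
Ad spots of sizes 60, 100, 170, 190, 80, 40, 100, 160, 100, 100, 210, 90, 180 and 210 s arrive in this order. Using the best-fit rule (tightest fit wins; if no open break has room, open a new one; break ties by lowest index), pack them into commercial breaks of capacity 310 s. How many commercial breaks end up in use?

  60 → break 1 (new)  [load 60/310]
  100 → break 1  [load 160/310]
  170 → break 2 (new)  [load 170/310]
  190 → break 3 (new)  [load 190/310]
  80 → break 3  [load 270/310]
  40 → break 3  [load 310/310]
  100 → break 2  [load 270/310]
  160 → break 4 (new)  [load 160/310]
  100 → break 1  [load 260/310]
  100 → break 4  [load 260/310]
  210 → break 5 (new)  [load 210/310]
  90 → break 5  [load 300/310]
  180 → break 6 (new)  [load 180/310]
  210 → break 7 (new)  [load 210/310]
7 commercial breaks opened.

7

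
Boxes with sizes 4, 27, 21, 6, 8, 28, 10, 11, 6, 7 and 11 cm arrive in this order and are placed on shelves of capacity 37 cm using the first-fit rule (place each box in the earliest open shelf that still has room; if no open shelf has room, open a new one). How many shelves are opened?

  4 → shelf 1 (new)  [load 4/37]
  27 → shelf 1  [load 31/37]
  21 → shelf 2 (new)  [load 21/37]
  6 → shelf 1  [load 37/37]
  8 → shelf 2  [load 29/37]
  28 → shelf 3 (new)  [load 28/37]
  10 → shelf 4 (new)  [load 10/37]
  11 → shelf 4  [load 21/37]
  6 → shelf 2  [load 35/37]
  7 → shelf 3  [load 35/37]
  11 → shelf 4  [load 32/37]
4 shelves opened.

4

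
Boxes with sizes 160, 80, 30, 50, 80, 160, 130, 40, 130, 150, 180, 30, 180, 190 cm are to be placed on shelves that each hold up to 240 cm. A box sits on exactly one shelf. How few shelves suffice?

Total = 190 + 180 + 180 + 160 + 160 + 150 + 130 + 130 + 80 + 80 + 50 + 40 + 30 + 30 = 1590 cm.
Lower bound: ⌈1590/240⌉ = 7 shelves.
Also, 8 boxes each exceed 120 cm, and no two of those can share a shelf, so at least 8 shelves are needed.
A packing using 8 shelves:
  shelf 1: 190 + 50 = 240
  shelf 2: 180 + 40 = 220
  shelf 3: 180 + 30 + 30 = 240
  shelf 4: 160 + 80 = 240
  shelf 5: 160 + 80 = 240
  shelf 6: 150 = 150
  shelf 7: 130 = 130
  shelf 8: 130 = 130
This matches the lower bound, so 8 is optimal.

8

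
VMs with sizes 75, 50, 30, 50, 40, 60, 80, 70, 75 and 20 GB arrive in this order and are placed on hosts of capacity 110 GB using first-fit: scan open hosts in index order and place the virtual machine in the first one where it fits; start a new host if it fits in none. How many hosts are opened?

6

  75 → host 1 (new)  [load 75/110]
  50 → host 2 (new)  [load 50/110]
  30 → host 1  [load 105/110]
  50 → host 2  [load 100/110]
  40 → host 3 (new)  [load 40/110]
  60 → host 3  [load 100/110]
  80 → host 4 (new)  [load 80/110]
  70 → host 5 (new)  [load 70/110]
  75 → host 6 (new)  [load 75/110]
  20 → host 4  [load 100/110]
6 hosts opened.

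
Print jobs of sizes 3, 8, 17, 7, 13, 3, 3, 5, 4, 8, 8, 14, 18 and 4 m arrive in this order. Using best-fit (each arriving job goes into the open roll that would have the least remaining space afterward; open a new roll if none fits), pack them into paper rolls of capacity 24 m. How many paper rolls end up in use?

  3 → roll 1 (new)  [load 3/24]
  8 → roll 1  [load 11/24]
  17 → roll 2 (new)  [load 17/24]
  7 → roll 2  [load 24/24]
  13 → roll 1  [load 24/24]
  3 → roll 3 (new)  [load 3/24]
  3 → roll 3  [load 6/24]
  5 → roll 3  [load 11/24]
  4 → roll 3  [load 15/24]
  8 → roll 3  [load 23/24]
  8 → roll 4 (new)  [load 8/24]
  14 → roll 4  [load 22/24]
  18 → roll 5 (new)  [load 18/24]
  4 → roll 5  [load 22/24]
5 paper rolls opened.

5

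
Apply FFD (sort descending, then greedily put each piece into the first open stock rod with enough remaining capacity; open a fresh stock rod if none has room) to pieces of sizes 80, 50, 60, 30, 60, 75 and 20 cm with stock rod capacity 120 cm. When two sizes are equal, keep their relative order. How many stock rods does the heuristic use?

4

Sorted descending: 80, 75, 60, 60, 50, 30, 20.
  80 → stock rod 1 (new)  [load 80/120]
  75 → stock rod 2 (new)  [load 75/120]
  60 → stock rod 3 (new)  [load 60/120]
  60 → stock rod 3  [load 120/120]
  50 → stock rod 4 (new)  [load 50/120]
  30 → stock rod 1  [load 110/120]
  20 → stock rod 2  [load 95/120]
4 stock rods opened.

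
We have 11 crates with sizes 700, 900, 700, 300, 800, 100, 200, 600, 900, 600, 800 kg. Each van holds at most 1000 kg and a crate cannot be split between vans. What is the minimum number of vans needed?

8

Total = 900 + 900 + 800 + 800 + 700 + 700 + 600 + 600 + 300 + 200 + 100 = 6600 kg.
Lower bound: ⌈6600/1000⌉ = 7 vans.
Also, 8 crates each exceed 500 kg, and no two of those can share a van, so at least 8 vans are needed.
A packing using 8 vans:
  van 1: 900 + 100 = 1000
  van 2: 900 = 900
  van 3: 800 + 200 = 1000
  van 4: 800 = 800
  van 5: 700 + 300 = 1000
  van 6: 700 = 700
  van 7: 600 = 600
  van 8: 600 = 600
This matches the lower bound, so 8 is optimal.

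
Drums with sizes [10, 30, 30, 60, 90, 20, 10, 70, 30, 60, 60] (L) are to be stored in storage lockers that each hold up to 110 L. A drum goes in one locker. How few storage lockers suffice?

Total = 90 + 70 + 60 + 60 + 60 + 30 + 30 + 30 + 20 + 10 + 10 = 470 L.
Lower bound: ⌈470/110⌉ = 5 storage lockers.
A packing using 5 storage lockers:
  locker 1: 90 + 20 = 110
  locker 2: 70 + 30 + 10 = 110
  locker 3: 60 + 30 + 10 = 100
  locker 4: 60 + 30 = 90
  locker 5: 60 = 60
This matches the lower bound, so 5 is optimal.

5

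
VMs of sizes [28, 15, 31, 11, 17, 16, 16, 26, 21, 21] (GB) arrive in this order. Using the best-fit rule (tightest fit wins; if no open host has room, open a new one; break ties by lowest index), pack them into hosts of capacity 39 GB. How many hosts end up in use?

7

  28 → host 1 (new)  [load 28/39]
  15 → host 2 (new)  [load 15/39]
  31 → host 3 (new)  [load 31/39]
  11 → host 1  [load 39/39]
  17 → host 2  [load 32/39]
  16 → host 4 (new)  [load 16/39]
  16 → host 4  [load 32/39]
  26 → host 5 (new)  [load 26/39]
  21 → host 6 (new)  [load 21/39]
  21 → host 7 (new)  [load 21/39]
7 hosts opened.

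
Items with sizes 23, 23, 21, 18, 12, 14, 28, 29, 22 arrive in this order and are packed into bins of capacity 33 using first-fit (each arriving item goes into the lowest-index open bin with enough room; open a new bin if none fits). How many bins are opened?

  23 → bin 1 (new)  [load 23/33]
  23 → bin 2 (new)  [load 23/33]
  21 → bin 3 (new)  [load 21/33]
  18 → bin 4 (new)  [load 18/33]
  12 → bin 3  [load 33/33]
  14 → bin 4  [load 32/33]
  28 → bin 5 (new)  [load 28/33]
  29 → bin 6 (new)  [load 29/33]
  22 → bin 7 (new)  [load 22/33]
7 bins opened.

7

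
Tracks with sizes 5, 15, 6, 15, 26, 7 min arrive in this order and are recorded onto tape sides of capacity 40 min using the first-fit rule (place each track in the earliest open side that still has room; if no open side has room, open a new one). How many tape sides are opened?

3

  5 → side 1 (new)  [load 5/40]
  15 → side 1  [load 20/40]
  6 → side 1  [load 26/40]
  15 → side 2 (new)  [load 15/40]
  26 → side 3 (new)  [load 26/40]
  7 → side 1  [load 33/40]
3 tape sides opened.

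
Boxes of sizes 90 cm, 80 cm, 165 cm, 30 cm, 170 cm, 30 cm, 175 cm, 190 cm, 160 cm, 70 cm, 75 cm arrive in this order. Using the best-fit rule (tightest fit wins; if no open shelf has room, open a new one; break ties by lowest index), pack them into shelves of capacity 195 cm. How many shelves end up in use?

  90 → shelf 1 (new)  [load 90/195]
  80 → shelf 1  [load 170/195]
  165 → shelf 2 (new)  [load 165/195]
  30 → shelf 2  [load 195/195]
  170 → shelf 3 (new)  [load 170/195]
  30 → shelf 4 (new)  [load 30/195]
  175 → shelf 5 (new)  [load 175/195]
  190 → shelf 6 (new)  [load 190/195]
  160 → shelf 4  [load 190/195]
  70 → shelf 7 (new)  [load 70/195]
  75 → shelf 7  [load 145/195]
7 shelves opened.

7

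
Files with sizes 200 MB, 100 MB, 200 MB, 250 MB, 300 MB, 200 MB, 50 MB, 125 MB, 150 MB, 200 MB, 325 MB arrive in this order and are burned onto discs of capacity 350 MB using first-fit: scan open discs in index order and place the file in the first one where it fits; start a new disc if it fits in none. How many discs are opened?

7

  200 → disc 1 (new)  [load 200/350]
  100 → disc 1  [load 300/350]
  200 → disc 2 (new)  [load 200/350]
  250 → disc 3 (new)  [load 250/350]
  300 → disc 4 (new)  [load 300/350]
  200 → disc 5 (new)  [load 200/350]
  50 → disc 1  [load 350/350]
  125 → disc 2  [load 325/350]
  150 → disc 5  [load 350/350]
  200 → disc 6 (new)  [load 200/350]
  325 → disc 7 (new)  [load 325/350]
7 discs opened.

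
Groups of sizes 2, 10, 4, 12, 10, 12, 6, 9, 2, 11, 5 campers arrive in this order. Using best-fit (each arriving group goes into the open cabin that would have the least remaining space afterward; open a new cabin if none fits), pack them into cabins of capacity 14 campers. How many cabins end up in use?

7

  2 → cabin 1 (new)  [load 2/14]
  10 → cabin 1  [load 12/14]
  4 → cabin 2 (new)  [load 4/14]
  12 → cabin 3 (new)  [load 12/14]
  10 → cabin 2  [load 14/14]
  12 → cabin 4 (new)  [load 12/14]
  6 → cabin 5 (new)  [load 6/14]
  9 → cabin 6 (new)  [load 9/14]
  2 → cabin 1  [load 14/14]
  11 → cabin 7 (new)  [load 11/14]
  5 → cabin 6  [load 14/14]
7 cabins opened.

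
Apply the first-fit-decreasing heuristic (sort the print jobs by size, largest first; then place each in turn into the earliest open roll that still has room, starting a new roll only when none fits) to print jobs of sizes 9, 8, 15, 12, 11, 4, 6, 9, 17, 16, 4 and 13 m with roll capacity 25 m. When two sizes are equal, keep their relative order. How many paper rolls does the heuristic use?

5

Sorted descending: 17, 16, 15, 13, 12, 11, 9, 9, 8, 6, 4, 4.
  17 → roll 1 (new)  [load 17/25]
  16 → roll 2 (new)  [load 16/25]
  15 → roll 3 (new)  [load 15/25]
  13 → roll 4 (new)  [load 13/25]
  12 → roll 4  [load 25/25]
  11 → roll 5 (new)  [load 11/25]
  9 → roll 2  [load 25/25]
  9 → roll 3  [load 24/25]
  8 → roll 1  [load 25/25]
  6 → roll 5  [load 17/25]
  4 → roll 5  [load 21/25]
  4 → roll 5  [load 25/25]
5 paper rolls opened.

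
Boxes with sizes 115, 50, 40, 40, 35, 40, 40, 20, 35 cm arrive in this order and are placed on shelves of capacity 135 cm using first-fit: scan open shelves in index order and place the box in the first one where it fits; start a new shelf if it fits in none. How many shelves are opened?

  115 → shelf 1 (new)  [load 115/135]
  50 → shelf 2 (new)  [load 50/135]
  40 → shelf 2  [load 90/135]
  40 → shelf 2  [load 130/135]
  35 → shelf 3 (new)  [load 35/135]
  40 → shelf 3  [load 75/135]
  40 → shelf 3  [load 115/135]
  20 → shelf 1  [load 135/135]
  35 → shelf 4 (new)  [load 35/135]
4 shelves opened.

4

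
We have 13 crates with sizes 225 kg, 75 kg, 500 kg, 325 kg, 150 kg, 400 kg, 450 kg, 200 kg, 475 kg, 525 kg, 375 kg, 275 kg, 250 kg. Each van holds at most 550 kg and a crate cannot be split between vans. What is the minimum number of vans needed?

9

Total = 525 + 500 + 475 + 450 + 400 + 375 + 325 + 275 + 250 + 225 + 200 + 150 + 75 = 4225 kg.
Lower bound: ⌈4225/550⌉ = 8 vans.
A packing using 9 vans:
  van 1: 525 = 525
  van 2: 500 = 500
  van 3: 475 + 75 = 550
  van 4: 450 = 450
  van 5: 400 + 150 = 550
  van 6: 375 = 375
  van 7: 325 + 225 = 550
  van 8: 275 + 250 = 525
  van 9: 200 = 200
No arrangement into 8 vans stays within capacity, so 9 is optimal.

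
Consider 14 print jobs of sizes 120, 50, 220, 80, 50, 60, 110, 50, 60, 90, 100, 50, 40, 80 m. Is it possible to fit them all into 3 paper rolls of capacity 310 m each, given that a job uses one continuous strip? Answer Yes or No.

Total = 1160 m; ⌈1160/310⌉ = 4.
At least 4 paper rolls are required, but only 3 are allowed.

No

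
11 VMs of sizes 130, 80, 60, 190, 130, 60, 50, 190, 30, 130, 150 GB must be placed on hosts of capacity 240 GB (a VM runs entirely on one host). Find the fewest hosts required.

Total = 190 + 190 + 150 + 130 + 130 + 130 + 80 + 60 + 60 + 50 + 30 = 1200 GB.
Lower bound: ⌈1200/240⌉ = 5 hosts.
Also, 6 VMs each exceed 120 GB, and no two of those can share a host, so at least 6 hosts are needed.
A packing using 6 hosts:
  host 1: 190 + 50 = 240
  host 2: 190 + 30 = 220
  host 3: 150 + 80 = 230
  host 4: 130 + 60 = 190
  host 5: 130 + 60 = 190
  host 6: 130 = 130
This matches the lower bound, so 6 is optimal.

6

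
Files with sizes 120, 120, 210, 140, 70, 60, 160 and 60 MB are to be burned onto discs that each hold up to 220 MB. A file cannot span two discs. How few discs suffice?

5

Total = 210 + 160 + 140 + 120 + 120 + 70 + 60 + 60 = 940 MB.
Lower bound: ⌈940/220⌉ = 5 discs.
A packing using 5 discs:
  disc 1: 210 = 210
  disc 2: 160 + 60 = 220
  disc 3: 140 + 70 = 210
  disc 4: 120 + 60 = 180
  disc 5: 120 = 120
This matches the lower bound, so 5 is optimal.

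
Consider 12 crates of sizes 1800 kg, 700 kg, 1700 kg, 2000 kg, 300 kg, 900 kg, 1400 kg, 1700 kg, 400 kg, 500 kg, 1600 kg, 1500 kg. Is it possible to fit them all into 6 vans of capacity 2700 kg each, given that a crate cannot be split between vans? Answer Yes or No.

No

Total = 14500 kg; ⌈14500/2700⌉ = 6.
7 crates each exceed half the capacity and cannot share a van, forcing at least 7 vans.
At least 7 vans are required, but only 6 are allowed.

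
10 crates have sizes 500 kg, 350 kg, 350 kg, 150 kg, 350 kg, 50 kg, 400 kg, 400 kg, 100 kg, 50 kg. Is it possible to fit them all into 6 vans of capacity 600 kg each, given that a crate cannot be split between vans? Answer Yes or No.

Yes

A valid assignment using 6 vans:
  van 1: 500 + 100 = 600
  van 2: 400 + 150 + 50 = 600
  van 3: 400 + 50 = 450
  van 4: 350 = 350
  van 5: 350 = 350
  van 6: 350 = 350
Every load is within 600 kg, so 6 vans suffice.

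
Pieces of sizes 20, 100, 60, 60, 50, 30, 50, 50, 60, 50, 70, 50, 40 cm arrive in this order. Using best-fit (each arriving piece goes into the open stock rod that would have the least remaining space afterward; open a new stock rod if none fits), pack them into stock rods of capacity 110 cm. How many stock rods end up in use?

7

  20 → stock rod 1 (new)  [load 20/110]
  100 → stock rod 2 (new)  [load 100/110]
  60 → stock rod 1  [load 80/110]
  60 → stock rod 3 (new)  [load 60/110]
  50 → stock rod 3  [load 110/110]
  30 → stock rod 1  [load 110/110]
  50 → stock rod 4 (new)  [load 50/110]
  50 → stock rod 4  [load 100/110]
  60 → stock rod 5 (new)  [load 60/110]
  50 → stock rod 5  [load 110/110]
  70 → stock rod 6 (new)  [load 70/110]
  50 → stock rod 7 (new)  [load 50/110]
  40 → stock rod 6  [load 110/110]
7 stock rods opened.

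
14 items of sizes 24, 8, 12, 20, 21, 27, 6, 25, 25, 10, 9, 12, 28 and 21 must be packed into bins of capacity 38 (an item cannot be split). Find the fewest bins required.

Total = 28 + 27 + 25 + 25 + 24 + 21 + 21 + 20 + 12 + 12 + 10 + 9 + 8 + 6 = 248.
Lower bound: ⌈248/38⌉ = 7 bins.
Also, 8 items each exceed 19, and no two of those can share a bin, so at least 8 bins are needed.
A packing using 8 bins:
  bin 1: 28 + 10 = 38
  bin 2: 27 + 9 = 36
  bin 3: 25 + 12 = 37
  bin 4: 25 + 12 = 37
  bin 5: 24 + 8 + 6 = 38
  bin 6: 21 = 21
  bin 7: 21 = 21
  bin 8: 20 = 20
This matches the lower bound, so 8 is optimal.

8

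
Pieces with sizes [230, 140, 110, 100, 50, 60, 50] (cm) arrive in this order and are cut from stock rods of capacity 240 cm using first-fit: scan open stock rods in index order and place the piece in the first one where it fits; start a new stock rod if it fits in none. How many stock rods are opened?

  230 → stock rod 1 (new)  [load 230/240]
  140 → stock rod 2 (new)  [load 140/240]
  110 → stock rod 3 (new)  [load 110/240]
  100 → stock rod 2  [load 240/240]
  50 → stock rod 3  [load 160/240]
  60 → stock rod 3  [load 220/240]
  50 → stock rod 4 (new)  [load 50/240]
4 stock rods opened.

4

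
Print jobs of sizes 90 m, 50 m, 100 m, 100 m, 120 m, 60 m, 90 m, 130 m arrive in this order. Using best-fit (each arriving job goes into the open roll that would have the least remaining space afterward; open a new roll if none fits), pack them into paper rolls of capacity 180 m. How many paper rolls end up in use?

  90 → roll 1 (new)  [load 90/180]
  50 → roll 1  [load 140/180]
  100 → roll 2 (new)  [load 100/180]
  100 → roll 3 (new)  [load 100/180]
  120 → roll 4 (new)  [load 120/180]
  60 → roll 4  [load 180/180]
  90 → roll 5 (new)  [load 90/180]
  130 → roll 6 (new)  [load 130/180]
6 paper rolls opened.

6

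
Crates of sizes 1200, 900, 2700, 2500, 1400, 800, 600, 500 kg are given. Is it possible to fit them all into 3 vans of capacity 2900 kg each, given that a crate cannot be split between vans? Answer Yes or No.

No

Total = 10600 kg; ⌈10600/2900⌉ = 4.
At least 4 vans are required, but only 3 are allowed.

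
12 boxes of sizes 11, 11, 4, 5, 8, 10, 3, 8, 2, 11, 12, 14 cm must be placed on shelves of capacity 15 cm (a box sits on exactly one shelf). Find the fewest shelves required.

Total = 14 + 12 + 11 + 11 + 11 + 10 + 8 + 8 + 5 + 4 + 3 + 2 = 99 cm.
Lower bound: ⌈99/15⌉ = 7 shelves.
Also, 8 boxes each exceed 15/2 cm, and no two of those can share a shelf, so at least 8 shelves are needed.
A packing using 8 shelves:
  shelf 1: 14 = 14
  shelf 2: 12 + 3 = 15
  shelf 3: 11 + 4 = 15
  shelf 4: 11 + 2 = 13
  shelf 5: 11 = 11
  shelf 6: 10 + 5 = 15
  shelf 7: 8 = 8
  shelf 8: 8 = 8
This matches the lower bound, so 8 is optimal.

8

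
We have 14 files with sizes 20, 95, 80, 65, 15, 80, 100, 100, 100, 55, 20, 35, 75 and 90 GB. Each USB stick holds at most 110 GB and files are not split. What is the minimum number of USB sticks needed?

Total = 100 + 100 + 100 + 95 + 90 + 80 + 80 + 75 + 65 + 55 + 35 + 20 + 20 + 15 = 930 GB.
Lower bound: ⌈930/110⌉ = 9 USB sticks.
A packing using 10 USB sticks:
  USB stick 1: 100 = 100
  USB stick 2: 100 = 100
  USB stick 3: 100 = 100
  USB stick 4: 95 + 15 = 110
  USB stick 5: 90 + 20 = 110
  USB stick 6: 80 + 20 = 100
  USB stick 7: 80 = 80
  USB stick 8: 75 + 35 = 110
  USB stick 9: 65 = 65
  USB stick 10: 55 = 55
No arrangement into 9 USB sticks stays within capacity, so 10 is optimal.

10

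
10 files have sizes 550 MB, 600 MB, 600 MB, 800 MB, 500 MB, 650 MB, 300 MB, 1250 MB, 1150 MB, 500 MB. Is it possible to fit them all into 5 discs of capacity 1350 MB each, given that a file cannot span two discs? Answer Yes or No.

Total = 6900 MB; ⌈6900/1350⌉ = 6.
At least 6 discs are required, but only 5 are allowed.

No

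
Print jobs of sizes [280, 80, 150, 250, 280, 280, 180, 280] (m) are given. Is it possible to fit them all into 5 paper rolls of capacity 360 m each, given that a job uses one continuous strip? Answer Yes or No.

No

Total = 1780 m; ⌈1780/360⌉ = 5.
The bound of 5 does not rule out 5, but exhaustive search shows no assignment into 5 paper rolls of capacity 360 m exists — the minimum is 6.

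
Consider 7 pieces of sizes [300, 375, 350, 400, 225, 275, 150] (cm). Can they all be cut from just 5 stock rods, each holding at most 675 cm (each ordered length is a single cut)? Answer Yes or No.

A valid assignment using 4 stock rods:
  stock rod 1: 400 + 275 = 675
  stock rod 2: 375 + 300 = 675
  stock rod 3: 350 + 225 = 575
  stock rod 4: 150 = 150
That uses only 4 ≤ 5, so 5 stock rods are enough.

Yes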